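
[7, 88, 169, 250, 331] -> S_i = 7 + 81*i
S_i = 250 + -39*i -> [250, 211, 172, 133, 94]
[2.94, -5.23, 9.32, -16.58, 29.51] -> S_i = 2.94*(-1.78)^i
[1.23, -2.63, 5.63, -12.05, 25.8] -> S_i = 1.23*(-2.14)^i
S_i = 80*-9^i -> [80, -720, 6480, -58320, 524880]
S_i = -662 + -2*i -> [-662, -664, -666, -668, -670]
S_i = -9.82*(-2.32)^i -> [-9.82, 22.78, -52.86, 122.62, -284.49]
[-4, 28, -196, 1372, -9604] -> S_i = -4*-7^i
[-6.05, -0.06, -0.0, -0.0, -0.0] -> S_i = -6.05*0.01^i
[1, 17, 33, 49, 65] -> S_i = 1 + 16*i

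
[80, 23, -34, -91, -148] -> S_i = 80 + -57*i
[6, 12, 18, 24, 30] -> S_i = 6 + 6*i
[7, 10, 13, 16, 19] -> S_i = 7 + 3*i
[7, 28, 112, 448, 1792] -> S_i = 7*4^i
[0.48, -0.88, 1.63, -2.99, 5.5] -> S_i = 0.48*(-1.84)^i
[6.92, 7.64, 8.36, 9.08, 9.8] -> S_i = 6.92 + 0.72*i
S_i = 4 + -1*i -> [4, 3, 2, 1, 0]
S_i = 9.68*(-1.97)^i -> [9.68, -19.07, 37.57, -74.01, 145.79]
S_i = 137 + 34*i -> [137, 171, 205, 239, 273]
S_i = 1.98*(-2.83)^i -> [1.98, -5.6, 15.86, -44.88, 127.0]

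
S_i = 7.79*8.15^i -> [7.79, 63.49, 517.43, 4217.06, 34369.08]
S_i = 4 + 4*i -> [4, 8, 12, 16, 20]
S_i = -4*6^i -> [-4, -24, -144, -864, -5184]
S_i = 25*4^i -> [25, 100, 400, 1600, 6400]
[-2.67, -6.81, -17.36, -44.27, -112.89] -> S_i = -2.67*2.55^i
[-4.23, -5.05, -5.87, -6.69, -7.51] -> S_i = -4.23 + -0.82*i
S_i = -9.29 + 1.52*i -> [-9.29, -7.77, -6.25, -4.73, -3.21]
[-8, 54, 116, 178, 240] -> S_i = -8 + 62*i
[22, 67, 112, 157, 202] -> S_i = 22 + 45*i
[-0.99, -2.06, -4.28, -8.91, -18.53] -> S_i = -0.99*2.08^i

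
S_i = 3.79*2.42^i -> [3.79, 9.17, 22.2, 53.71, 129.99]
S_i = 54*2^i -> [54, 108, 216, 432, 864]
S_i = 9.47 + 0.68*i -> [9.47, 10.15, 10.83, 11.51, 12.19]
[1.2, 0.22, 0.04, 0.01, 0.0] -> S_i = 1.20*0.18^i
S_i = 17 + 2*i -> [17, 19, 21, 23, 25]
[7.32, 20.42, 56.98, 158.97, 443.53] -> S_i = 7.32*2.79^i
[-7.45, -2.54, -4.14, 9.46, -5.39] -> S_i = Random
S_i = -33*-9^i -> [-33, 297, -2673, 24057, -216513]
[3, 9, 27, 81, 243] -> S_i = 3*3^i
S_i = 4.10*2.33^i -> [4.1, 9.55, 22.26, 51.86, 120.84]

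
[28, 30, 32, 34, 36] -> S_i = 28 + 2*i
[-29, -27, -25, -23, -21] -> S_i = -29 + 2*i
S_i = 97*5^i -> [97, 485, 2425, 12125, 60625]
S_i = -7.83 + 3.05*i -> [-7.83, -4.78, -1.73, 1.32, 4.37]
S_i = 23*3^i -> [23, 69, 207, 621, 1863]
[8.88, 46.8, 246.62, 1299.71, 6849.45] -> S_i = 8.88*5.27^i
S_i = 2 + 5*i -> [2, 7, 12, 17, 22]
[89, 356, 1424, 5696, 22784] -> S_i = 89*4^i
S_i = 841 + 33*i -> [841, 874, 907, 940, 973]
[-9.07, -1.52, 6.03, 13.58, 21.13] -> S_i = -9.07 + 7.55*i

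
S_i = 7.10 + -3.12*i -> [7.1, 3.98, 0.86, -2.26, -5.38]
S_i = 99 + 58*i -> [99, 157, 215, 273, 331]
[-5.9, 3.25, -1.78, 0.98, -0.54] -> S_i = -5.90*(-0.55)^i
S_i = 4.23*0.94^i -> [4.23, 3.98, 3.74, 3.51, 3.3]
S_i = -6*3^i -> [-6, -18, -54, -162, -486]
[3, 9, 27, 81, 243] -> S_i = 3*3^i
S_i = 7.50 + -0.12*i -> [7.5, 7.38, 7.26, 7.14, 7.02]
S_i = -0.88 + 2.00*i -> [-0.88, 1.12, 3.12, 5.12, 7.12]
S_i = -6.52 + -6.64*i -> [-6.52, -13.16, -19.8, -26.44, -33.08]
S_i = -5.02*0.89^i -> [-5.02, -4.47, -3.98, -3.54, -3.15]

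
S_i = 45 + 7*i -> [45, 52, 59, 66, 73]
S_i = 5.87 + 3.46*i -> [5.87, 9.33, 12.79, 16.25, 19.71]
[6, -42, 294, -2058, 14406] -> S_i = 6*-7^i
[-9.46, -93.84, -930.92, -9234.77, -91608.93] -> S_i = -9.46*9.92^i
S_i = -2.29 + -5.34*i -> [-2.29, -7.63, -12.97, -18.31, -23.65]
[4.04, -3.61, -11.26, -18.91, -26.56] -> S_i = 4.04 + -7.65*i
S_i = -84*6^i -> [-84, -504, -3024, -18144, -108864]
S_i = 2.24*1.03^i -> [2.24, 2.31, 2.38, 2.45, 2.52]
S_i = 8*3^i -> [8, 24, 72, 216, 648]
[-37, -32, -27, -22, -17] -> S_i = -37 + 5*i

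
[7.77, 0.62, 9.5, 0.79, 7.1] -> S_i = Random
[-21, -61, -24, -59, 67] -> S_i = Random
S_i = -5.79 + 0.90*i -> [-5.79, -4.89, -3.99, -3.09, -2.19]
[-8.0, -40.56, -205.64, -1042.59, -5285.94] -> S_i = -8.00*5.07^i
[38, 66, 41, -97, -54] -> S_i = Random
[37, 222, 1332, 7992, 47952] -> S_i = 37*6^i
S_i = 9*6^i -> [9, 54, 324, 1944, 11664]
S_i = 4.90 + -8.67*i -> [4.9, -3.77, -12.44, -21.11, -29.78]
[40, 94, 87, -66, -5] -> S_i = Random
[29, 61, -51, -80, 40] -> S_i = Random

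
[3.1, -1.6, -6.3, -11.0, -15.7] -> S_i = 3.10 + -4.70*i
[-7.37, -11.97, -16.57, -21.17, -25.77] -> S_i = -7.37 + -4.60*i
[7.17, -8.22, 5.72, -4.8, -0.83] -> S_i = Random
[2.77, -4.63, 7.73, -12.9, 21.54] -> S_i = 2.77*(-1.67)^i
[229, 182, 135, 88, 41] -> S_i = 229 + -47*i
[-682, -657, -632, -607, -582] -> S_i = -682 + 25*i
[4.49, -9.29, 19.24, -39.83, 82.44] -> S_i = 4.49*(-2.07)^i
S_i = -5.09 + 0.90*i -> [-5.09, -4.19, -3.29, -2.39, -1.49]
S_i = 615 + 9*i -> [615, 624, 633, 642, 651]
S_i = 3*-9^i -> [3, -27, 243, -2187, 19683]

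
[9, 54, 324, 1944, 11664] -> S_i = 9*6^i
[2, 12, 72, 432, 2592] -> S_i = 2*6^i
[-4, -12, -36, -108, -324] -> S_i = -4*3^i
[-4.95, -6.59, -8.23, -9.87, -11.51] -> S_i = -4.95 + -1.64*i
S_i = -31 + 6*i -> [-31, -25, -19, -13, -7]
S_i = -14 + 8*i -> [-14, -6, 2, 10, 18]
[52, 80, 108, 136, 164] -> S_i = 52 + 28*i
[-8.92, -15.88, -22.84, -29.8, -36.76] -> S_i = -8.92 + -6.96*i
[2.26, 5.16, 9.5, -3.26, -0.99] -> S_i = Random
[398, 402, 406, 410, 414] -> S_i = 398 + 4*i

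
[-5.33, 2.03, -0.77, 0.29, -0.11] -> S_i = -5.33*(-0.38)^i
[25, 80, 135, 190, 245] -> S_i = 25 + 55*i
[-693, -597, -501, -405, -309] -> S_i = -693 + 96*i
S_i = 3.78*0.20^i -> [3.78, 0.76, 0.15, 0.03, 0.01]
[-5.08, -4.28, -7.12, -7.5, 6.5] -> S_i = Random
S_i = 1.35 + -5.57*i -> [1.35, -4.22, -9.79, -15.36, -20.93]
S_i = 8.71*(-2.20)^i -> [8.71, -19.16, 42.16, -92.74, 204.04]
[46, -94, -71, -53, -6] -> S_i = Random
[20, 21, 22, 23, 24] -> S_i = 20 + 1*i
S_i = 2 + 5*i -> [2, 7, 12, 17, 22]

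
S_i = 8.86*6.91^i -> [8.86, 61.22, 423.05, 2923.26, 20199.75]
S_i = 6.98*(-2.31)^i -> [6.98, -16.12, 37.25, -86.04, 198.75]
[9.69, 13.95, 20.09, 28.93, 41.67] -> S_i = 9.69*1.44^i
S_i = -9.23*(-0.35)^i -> [-9.23, 3.23, -1.13, 0.4, -0.14]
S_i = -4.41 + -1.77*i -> [-4.41, -6.18, -7.95, -9.72, -11.49]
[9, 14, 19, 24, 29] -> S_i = 9 + 5*i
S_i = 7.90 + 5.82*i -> [7.9, 13.72, 19.54, 25.36, 31.18]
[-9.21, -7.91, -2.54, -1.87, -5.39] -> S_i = Random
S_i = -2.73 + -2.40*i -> [-2.73, -5.13, -7.53, -9.93, -12.33]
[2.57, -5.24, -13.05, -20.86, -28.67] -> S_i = 2.57 + -7.81*i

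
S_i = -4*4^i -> [-4, -16, -64, -256, -1024]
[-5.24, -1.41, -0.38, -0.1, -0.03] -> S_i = -5.24*0.27^i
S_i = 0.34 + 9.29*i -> [0.34, 9.63, 18.92, 28.21, 37.5]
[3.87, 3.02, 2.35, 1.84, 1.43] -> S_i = 3.87*0.78^i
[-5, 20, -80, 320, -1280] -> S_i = -5*-4^i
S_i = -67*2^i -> [-67, -134, -268, -536, -1072]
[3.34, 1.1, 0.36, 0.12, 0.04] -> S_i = 3.34*0.33^i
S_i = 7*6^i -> [7, 42, 252, 1512, 9072]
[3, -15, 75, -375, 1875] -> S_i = 3*-5^i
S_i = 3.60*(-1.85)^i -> [3.6, -6.66, 12.32, -22.79, 42.17]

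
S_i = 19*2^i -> [19, 38, 76, 152, 304]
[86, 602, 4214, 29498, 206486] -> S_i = 86*7^i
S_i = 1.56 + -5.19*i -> [1.56, -3.63, -8.82, -14.01, -19.2]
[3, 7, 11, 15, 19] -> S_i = 3 + 4*i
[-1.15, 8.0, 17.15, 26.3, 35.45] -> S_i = -1.15 + 9.15*i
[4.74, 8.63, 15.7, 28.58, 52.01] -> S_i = 4.74*1.82^i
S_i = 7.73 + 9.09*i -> [7.73, 16.82, 25.91, 35.0, 44.09]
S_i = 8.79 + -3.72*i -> [8.79, 5.07, 1.35, -2.37, -6.09]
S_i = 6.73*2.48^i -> [6.73, 16.69, 41.39, 102.65, 254.58]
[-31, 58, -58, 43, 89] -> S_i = Random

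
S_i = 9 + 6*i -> [9, 15, 21, 27, 33]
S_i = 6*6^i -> [6, 36, 216, 1296, 7776]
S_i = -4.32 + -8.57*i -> [-4.32, -12.89, -21.46, -30.03, -38.6]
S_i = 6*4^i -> [6, 24, 96, 384, 1536]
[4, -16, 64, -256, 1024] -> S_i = 4*-4^i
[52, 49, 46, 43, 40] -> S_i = 52 + -3*i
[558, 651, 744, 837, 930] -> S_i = 558 + 93*i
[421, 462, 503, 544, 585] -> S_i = 421 + 41*i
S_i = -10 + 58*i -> [-10, 48, 106, 164, 222]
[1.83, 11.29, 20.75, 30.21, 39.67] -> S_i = 1.83 + 9.46*i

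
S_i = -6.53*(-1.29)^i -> [-6.53, 8.42, -10.87, 14.02, -18.08]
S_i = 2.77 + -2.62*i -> [2.77, 0.15, -2.47, -5.09, -7.71]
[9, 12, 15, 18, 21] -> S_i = 9 + 3*i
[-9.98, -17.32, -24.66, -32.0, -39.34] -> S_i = -9.98 + -7.34*i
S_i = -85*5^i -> [-85, -425, -2125, -10625, -53125]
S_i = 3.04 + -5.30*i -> [3.04, -2.26, -7.56, -12.86, -18.16]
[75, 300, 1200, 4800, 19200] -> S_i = 75*4^i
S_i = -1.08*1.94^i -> [-1.08, -2.1, -4.06, -7.89, -15.3]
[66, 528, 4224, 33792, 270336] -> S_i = 66*8^i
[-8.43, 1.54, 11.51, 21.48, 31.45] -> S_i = -8.43 + 9.97*i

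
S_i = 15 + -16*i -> [15, -1, -17, -33, -49]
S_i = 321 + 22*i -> [321, 343, 365, 387, 409]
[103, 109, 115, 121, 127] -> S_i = 103 + 6*i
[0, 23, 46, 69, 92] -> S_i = 0 + 23*i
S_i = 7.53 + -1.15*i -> [7.53, 6.38, 5.23, 4.08, 2.93]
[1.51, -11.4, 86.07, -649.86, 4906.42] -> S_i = 1.51*(-7.55)^i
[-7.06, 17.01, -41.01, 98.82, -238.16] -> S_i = -7.06*(-2.41)^i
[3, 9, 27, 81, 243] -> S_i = 3*3^i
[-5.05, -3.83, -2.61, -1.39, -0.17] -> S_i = -5.05 + 1.22*i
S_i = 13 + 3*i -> [13, 16, 19, 22, 25]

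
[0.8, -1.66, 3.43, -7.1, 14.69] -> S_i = 0.80*(-2.07)^i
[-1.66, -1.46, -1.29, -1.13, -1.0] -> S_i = -1.66*0.88^i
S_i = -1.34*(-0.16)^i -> [-1.34, 0.21, -0.03, 0.01, -0.0]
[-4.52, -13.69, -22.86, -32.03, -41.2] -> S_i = -4.52 + -9.17*i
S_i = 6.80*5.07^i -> [6.8, 34.48, 174.79, 886.2, 4493.04]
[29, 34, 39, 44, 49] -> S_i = 29 + 5*i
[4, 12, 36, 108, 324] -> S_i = 4*3^i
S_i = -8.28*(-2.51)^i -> [-8.28, 20.78, -52.16, 130.93, -328.64]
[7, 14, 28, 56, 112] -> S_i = 7*2^i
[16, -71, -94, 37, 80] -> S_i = Random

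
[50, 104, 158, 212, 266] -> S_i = 50 + 54*i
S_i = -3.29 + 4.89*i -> [-3.29, 1.6, 6.49, 11.38, 16.27]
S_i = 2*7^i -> [2, 14, 98, 686, 4802]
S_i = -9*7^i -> [-9, -63, -441, -3087, -21609]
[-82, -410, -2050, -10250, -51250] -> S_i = -82*5^i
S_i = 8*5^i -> [8, 40, 200, 1000, 5000]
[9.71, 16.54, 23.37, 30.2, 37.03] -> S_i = 9.71 + 6.83*i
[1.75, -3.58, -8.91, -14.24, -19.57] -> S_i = 1.75 + -5.33*i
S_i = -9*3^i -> [-9, -27, -81, -243, -729]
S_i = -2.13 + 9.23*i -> [-2.13, 7.1, 16.33, 25.56, 34.79]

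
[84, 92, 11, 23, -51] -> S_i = Random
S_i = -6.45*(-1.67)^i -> [-6.45, 10.77, -17.99, 30.04, -50.17]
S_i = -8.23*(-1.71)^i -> [-8.23, 14.07, -24.07, 41.15, -70.37]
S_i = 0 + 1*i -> [0, 1, 2, 3, 4]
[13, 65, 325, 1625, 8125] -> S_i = 13*5^i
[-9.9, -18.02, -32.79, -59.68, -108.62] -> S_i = -9.90*1.82^i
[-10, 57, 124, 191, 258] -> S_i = -10 + 67*i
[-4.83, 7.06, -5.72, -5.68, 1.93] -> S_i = Random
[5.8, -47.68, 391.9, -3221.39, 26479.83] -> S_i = 5.80*(-8.22)^i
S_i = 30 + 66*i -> [30, 96, 162, 228, 294]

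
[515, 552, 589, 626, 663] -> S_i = 515 + 37*i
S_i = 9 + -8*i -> [9, 1, -7, -15, -23]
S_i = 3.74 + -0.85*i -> [3.74, 2.89, 2.04, 1.19, 0.34]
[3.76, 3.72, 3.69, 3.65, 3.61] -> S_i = 3.76*0.99^i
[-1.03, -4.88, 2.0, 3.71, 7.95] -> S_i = Random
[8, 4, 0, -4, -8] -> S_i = 8 + -4*i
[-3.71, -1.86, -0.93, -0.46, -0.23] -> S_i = -3.71*0.50^i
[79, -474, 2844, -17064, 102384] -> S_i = 79*-6^i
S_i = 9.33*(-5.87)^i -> [9.33, -54.77, 321.48, -1887.1, 11077.3]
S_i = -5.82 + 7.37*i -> [-5.82, 1.55, 8.92, 16.29, 23.66]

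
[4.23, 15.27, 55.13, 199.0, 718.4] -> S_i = 4.23*3.61^i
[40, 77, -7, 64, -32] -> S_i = Random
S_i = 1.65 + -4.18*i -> [1.65, -2.53, -6.71, -10.89, -15.07]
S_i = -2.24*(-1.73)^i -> [-2.24, 3.88, -6.7, 11.6, -20.06]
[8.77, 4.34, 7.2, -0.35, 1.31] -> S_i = Random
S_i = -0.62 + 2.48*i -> [-0.62, 1.86, 4.34, 6.82, 9.3]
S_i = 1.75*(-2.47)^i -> [1.75, -4.32, 10.68, -26.37, 65.14]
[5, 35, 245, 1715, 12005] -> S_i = 5*7^i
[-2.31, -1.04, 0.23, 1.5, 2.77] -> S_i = -2.31 + 1.27*i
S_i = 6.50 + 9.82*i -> [6.5, 16.32, 26.14, 35.96, 45.78]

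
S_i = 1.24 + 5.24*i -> [1.24, 6.48, 11.72, 16.96, 22.2]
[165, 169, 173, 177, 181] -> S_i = 165 + 4*i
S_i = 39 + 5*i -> [39, 44, 49, 54, 59]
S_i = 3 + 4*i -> [3, 7, 11, 15, 19]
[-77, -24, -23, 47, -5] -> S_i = Random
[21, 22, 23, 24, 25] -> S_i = 21 + 1*i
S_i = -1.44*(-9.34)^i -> [-1.44, 13.45, -125.62, 1173.28, -10958.47]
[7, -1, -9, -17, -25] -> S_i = 7 + -8*i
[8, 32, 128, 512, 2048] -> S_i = 8*4^i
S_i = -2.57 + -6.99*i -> [-2.57, -9.56, -16.55, -23.54, -30.53]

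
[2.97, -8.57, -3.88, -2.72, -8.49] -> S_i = Random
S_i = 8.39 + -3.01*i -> [8.39, 5.38, 2.37, -0.64, -3.65]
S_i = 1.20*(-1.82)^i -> [1.2, -2.18, 3.97, -7.23, 13.17]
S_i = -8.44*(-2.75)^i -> [-8.44, 23.21, -63.83, 175.53, -482.7]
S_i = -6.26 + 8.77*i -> [-6.26, 2.51, 11.28, 20.05, 28.82]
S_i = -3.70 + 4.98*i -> [-3.7, 1.28, 6.26, 11.24, 16.22]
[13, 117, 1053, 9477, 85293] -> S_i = 13*9^i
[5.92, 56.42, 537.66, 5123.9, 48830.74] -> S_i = 5.92*9.53^i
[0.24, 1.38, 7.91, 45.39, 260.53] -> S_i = 0.24*5.74^i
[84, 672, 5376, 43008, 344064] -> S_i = 84*8^i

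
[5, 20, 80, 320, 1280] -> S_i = 5*4^i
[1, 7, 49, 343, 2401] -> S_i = 1*7^i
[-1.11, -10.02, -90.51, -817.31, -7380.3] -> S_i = -1.11*9.03^i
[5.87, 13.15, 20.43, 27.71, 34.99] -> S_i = 5.87 + 7.28*i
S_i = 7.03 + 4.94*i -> [7.03, 11.97, 16.91, 21.85, 26.79]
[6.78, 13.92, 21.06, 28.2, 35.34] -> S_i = 6.78 + 7.14*i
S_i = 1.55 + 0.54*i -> [1.55, 2.09, 2.63, 3.17, 3.71]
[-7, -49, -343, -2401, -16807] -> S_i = -7*7^i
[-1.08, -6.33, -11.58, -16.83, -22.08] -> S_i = -1.08 + -5.25*i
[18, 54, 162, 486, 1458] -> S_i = 18*3^i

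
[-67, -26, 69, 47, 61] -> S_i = Random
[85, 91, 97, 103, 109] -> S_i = 85 + 6*i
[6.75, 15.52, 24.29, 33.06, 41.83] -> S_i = 6.75 + 8.77*i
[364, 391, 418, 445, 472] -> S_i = 364 + 27*i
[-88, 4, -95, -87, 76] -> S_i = Random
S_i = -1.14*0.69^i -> [-1.14, -0.79, -0.54, -0.37, -0.26]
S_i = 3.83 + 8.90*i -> [3.83, 12.73, 21.63, 30.53, 39.43]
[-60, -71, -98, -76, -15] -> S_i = Random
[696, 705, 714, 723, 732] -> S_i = 696 + 9*i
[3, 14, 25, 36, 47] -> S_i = 3 + 11*i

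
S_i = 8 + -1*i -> [8, 7, 6, 5, 4]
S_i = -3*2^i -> [-3, -6, -12, -24, -48]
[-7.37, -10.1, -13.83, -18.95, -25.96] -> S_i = -7.37*1.37^i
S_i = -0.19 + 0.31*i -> [-0.19, 0.12, 0.43, 0.74, 1.05]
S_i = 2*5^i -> [2, 10, 50, 250, 1250]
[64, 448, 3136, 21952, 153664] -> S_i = 64*7^i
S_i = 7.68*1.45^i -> [7.68, 11.14, 16.15, 23.41, 33.95]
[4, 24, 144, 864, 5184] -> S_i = 4*6^i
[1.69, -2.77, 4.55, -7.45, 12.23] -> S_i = 1.69*(-1.64)^i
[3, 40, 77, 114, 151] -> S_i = 3 + 37*i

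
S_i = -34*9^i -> [-34, -306, -2754, -24786, -223074]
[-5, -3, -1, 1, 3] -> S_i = -5 + 2*i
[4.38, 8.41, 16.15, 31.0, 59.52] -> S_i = 4.38*1.92^i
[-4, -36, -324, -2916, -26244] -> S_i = -4*9^i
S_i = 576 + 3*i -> [576, 579, 582, 585, 588]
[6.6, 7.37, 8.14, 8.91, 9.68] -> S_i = 6.60 + 0.77*i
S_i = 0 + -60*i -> [0, -60, -120, -180, -240]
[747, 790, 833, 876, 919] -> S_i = 747 + 43*i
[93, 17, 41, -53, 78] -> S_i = Random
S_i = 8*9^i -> [8, 72, 648, 5832, 52488]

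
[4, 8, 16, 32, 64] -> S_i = 4*2^i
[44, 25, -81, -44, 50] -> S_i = Random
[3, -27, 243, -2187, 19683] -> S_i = 3*-9^i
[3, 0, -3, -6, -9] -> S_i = 3 + -3*i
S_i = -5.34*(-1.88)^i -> [-5.34, 10.04, -18.87, 35.48, -66.71]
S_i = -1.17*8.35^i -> [-1.17, -9.77, -81.58, -681.15, -5687.64]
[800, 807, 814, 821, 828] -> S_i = 800 + 7*i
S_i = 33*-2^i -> [33, -66, 132, -264, 528]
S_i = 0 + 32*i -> [0, 32, 64, 96, 128]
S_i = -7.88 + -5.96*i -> [-7.88, -13.84, -19.8, -25.76, -31.72]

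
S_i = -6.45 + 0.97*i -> [-6.45, -5.48, -4.51, -3.54, -2.57]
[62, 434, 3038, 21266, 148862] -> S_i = 62*7^i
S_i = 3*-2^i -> [3, -6, 12, -24, 48]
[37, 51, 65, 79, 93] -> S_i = 37 + 14*i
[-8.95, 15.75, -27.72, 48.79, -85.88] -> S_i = -8.95*(-1.76)^i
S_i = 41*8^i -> [41, 328, 2624, 20992, 167936]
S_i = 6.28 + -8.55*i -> [6.28, -2.27, -10.82, -19.37, -27.92]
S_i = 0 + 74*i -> [0, 74, 148, 222, 296]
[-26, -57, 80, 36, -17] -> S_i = Random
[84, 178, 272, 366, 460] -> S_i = 84 + 94*i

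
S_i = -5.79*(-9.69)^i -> [-5.79, 56.11, -543.66, 5268.05, -51047.41]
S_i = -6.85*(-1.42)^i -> [-6.85, 9.73, -13.81, 19.61, -27.85]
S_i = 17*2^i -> [17, 34, 68, 136, 272]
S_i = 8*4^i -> [8, 32, 128, 512, 2048]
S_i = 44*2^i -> [44, 88, 176, 352, 704]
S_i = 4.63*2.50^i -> [4.63, 11.58, 28.94, 72.34, 180.86]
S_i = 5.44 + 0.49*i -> [5.44, 5.93, 6.42, 6.91, 7.4]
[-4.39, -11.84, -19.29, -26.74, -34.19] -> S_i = -4.39 + -7.45*i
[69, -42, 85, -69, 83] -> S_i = Random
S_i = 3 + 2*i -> [3, 5, 7, 9, 11]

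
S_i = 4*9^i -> [4, 36, 324, 2916, 26244]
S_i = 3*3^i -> [3, 9, 27, 81, 243]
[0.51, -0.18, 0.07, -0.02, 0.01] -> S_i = 0.51*(-0.36)^i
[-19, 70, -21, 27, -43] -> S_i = Random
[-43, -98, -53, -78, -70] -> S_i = Random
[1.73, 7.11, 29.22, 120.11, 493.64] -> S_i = 1.73*4.11^i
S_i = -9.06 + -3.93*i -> [-9.06, -12.99, -16.92, -20.85, -24.78]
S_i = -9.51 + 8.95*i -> [-9.51, -0.56, 8.39, 17.34, 26.29]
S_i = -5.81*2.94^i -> [-5.81, -17.08, -50.22, -147.64, -434.08]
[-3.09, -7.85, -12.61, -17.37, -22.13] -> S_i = -3.09 + -4.76*i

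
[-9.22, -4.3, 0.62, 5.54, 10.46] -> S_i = -9.22 + 4.92*i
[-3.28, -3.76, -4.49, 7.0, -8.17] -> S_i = Random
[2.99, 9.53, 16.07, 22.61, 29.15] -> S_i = 2.99 + 6.54*i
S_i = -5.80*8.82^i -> [-5.8, -51.16, -451.2, -3979.55, -35099.61]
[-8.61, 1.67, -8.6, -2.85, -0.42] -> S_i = Random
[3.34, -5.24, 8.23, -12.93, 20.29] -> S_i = 3.34*(-1.57)^i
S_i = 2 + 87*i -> [2, 89, 176, 263, 350]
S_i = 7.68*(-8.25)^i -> [7.68, -63.36, 522.72, -4312.44, 35577.63]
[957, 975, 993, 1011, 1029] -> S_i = 957 + 18*i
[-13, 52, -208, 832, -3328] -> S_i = -13*-4^i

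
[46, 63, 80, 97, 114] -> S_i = 46 + 17*i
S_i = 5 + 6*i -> [5, 11, 17, 23, 29]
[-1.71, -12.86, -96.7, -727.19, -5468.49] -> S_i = -1.71*7.52^i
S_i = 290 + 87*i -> [290, 377, 464, 551, 638]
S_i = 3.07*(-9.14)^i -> [3.07, -28.06, 256.47, -2344.1, 21425.11]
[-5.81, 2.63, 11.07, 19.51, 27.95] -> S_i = -5.81 + 8.44*i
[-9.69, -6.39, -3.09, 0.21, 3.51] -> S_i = -9.69 + 3.30*i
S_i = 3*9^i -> [3, 27, 243, 2187, 19683]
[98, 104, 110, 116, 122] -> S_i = 98 + 6*i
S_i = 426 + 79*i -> [426, 505, 584, 663, 742]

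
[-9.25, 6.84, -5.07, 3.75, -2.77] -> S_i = -9.25*(-0.74)^i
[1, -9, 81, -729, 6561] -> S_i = 1*-9^i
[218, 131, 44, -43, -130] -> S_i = 218 + -87*i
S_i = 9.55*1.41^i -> [9.55, 13.47, 18.99, 26.77, 37.75]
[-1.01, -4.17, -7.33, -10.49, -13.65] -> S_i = -1.01 + -3.16*i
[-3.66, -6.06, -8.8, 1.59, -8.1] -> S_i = Random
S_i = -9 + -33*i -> [-9, -42, -75, -108, -141]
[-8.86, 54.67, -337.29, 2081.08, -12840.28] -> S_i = -8.86*(-6.17)^i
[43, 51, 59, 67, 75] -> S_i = 43 + 8*i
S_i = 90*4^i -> [90, 360, 1440, 5760, 23040]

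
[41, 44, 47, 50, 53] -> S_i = 41 + 3*i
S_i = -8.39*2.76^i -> [-8.39, -23.16, -63.91, -176.4, -486.85]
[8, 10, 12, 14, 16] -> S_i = 8 + 2*i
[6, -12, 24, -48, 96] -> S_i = 6*-2^i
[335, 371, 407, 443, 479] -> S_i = 335 + 36*i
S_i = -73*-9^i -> [-73, 657, -5913, 53217, -478953]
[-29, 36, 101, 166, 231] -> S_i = -29 + 65*i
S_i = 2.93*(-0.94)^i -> [2.93, -2.75, 2.59, -2.43, 2.29]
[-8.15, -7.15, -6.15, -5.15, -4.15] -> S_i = -8.15 + 1.00*i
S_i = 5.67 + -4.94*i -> [5.67, 0.73, -4.21, -9.15, -14.09]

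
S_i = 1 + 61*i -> [1, 62, 123, 184, 245]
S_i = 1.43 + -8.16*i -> [1.43, -6.73, -14.89, -23.05, -31.21]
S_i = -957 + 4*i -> [-957, -953, -949, -945, -941]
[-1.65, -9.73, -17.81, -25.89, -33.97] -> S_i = -1.65 + -8.08*i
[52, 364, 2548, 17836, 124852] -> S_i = 52*7^i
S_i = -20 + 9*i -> [-20, -11, -2, 7, 16]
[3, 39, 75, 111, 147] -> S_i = 3 + 36*i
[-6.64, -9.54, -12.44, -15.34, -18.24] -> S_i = -6.64 + -2.90*i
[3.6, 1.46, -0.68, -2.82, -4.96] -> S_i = 3.60 + -2.14*i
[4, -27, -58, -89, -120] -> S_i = 4 + -31*i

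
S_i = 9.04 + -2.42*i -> [9.04, 6.62, 4.2, 1.78, -0.64]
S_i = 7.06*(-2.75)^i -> [7.06, -19.42, 53.39, -146.83, 403.77]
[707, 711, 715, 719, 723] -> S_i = 707 + 4*i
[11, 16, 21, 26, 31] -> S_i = 11 + 5*i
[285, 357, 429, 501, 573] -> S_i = 285 + 72*i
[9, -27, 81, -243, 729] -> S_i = 9*-3^i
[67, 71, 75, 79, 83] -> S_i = 67 + 4*i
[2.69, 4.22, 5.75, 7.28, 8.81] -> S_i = 2.69 + 1.53*i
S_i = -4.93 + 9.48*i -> [-4.93, 4.55, 14.03, 23.51, 32.99]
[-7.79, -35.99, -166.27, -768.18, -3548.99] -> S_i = -7.79*4.62^i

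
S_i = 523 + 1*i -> [523, 524, 525, 526, 527]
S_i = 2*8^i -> [2, 16, 128, 1024, 8192]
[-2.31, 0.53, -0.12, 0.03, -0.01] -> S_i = -2.31*(-0.23)^i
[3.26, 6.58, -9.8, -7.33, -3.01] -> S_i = Random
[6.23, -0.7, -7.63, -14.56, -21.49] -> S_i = 6.23 + -6.93*i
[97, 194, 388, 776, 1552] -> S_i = 97*2^i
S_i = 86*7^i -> [86, 602, 4214, 29498, 206486]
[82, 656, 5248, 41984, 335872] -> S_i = 82*8^i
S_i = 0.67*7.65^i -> [0.67, 5.13, 39.21, 299.96, 2294.67]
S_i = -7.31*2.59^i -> [-7.31, -18.93, -49.04, -127.0, -328.94]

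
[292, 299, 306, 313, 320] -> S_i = 292 + 7*i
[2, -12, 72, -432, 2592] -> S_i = 2*-6^i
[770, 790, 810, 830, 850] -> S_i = 770 + 20*i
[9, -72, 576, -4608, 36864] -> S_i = 9*-8^i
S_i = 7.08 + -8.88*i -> [7.08, -1.8, -10.68, -19.56, -28.44]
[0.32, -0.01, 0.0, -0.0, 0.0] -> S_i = 0.32*(-0.04)^i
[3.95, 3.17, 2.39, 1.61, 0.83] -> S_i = 3.95 + -0.78*i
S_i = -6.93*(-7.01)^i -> [-6.93, 48.58, -340.54, 2387.19, -16734.21]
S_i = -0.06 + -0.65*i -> [-0.06, -0.71, -1.36, -2.01, -2.66]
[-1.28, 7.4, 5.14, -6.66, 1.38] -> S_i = Random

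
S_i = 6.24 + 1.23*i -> [6.24, 7.47, 8.7, 9.93, 11.16]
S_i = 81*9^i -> [81, 729, 6561, 59049, 531441]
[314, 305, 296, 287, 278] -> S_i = 314 + -9*i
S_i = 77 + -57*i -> [77, 20, -37, -94, -151]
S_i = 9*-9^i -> [9, -81, 729, -6561, 59049]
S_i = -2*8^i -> [-2, -16, -128, -1024, -8192]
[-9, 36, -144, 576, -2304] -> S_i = -9*-4^i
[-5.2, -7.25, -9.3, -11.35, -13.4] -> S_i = -5.20 + -2.05*i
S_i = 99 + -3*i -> [99, 96, 93, 90, 87]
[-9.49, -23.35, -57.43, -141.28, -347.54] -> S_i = -9.49*2.46^i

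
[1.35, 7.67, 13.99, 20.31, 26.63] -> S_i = 1.35 + 6.32*i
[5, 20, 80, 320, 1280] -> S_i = 5*4^i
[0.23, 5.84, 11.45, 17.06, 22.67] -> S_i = 0.23 + 5.61*i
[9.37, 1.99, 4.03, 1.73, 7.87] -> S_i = Random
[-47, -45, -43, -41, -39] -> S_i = -47 + 2*i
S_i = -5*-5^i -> [-5, 25, -125, 625, -3125]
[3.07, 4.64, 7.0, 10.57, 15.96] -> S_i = 3.07*1.51^i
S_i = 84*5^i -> [84, 420, 2100, 10500, 52500]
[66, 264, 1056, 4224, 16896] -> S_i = 66*4^i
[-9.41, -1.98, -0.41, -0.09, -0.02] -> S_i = -9.41*0.21^i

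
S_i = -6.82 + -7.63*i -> [-6.82, -14.45, -22.08, -29.71, -37.34]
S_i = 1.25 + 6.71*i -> [1.25, 7.96, 14.67, 21.38, 28.09]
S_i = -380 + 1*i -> [-380, -379, -378, -377, -376]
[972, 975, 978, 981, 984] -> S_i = 972 + 3*i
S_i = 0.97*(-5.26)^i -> [0.97, -5.1, 26.84, -141.17, 742.53]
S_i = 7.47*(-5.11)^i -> [7.47, -38.17, 195.06, -996.74, 5093.36]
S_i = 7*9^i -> [7, 63, 567, 5103, 45927]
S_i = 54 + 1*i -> [54, 55, 56, 57, 58]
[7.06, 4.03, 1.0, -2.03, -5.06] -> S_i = 7.06 + -3.03*i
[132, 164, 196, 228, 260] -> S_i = 132 + 32*i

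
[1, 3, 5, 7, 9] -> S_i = 1 + 2*i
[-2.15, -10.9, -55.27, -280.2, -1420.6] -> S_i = -2.15*5.07^i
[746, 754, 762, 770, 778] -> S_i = 746 + 8*i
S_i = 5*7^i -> [5, 35, 245, 1715, 12005]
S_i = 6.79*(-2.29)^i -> [6.79, -15.55, 35.61, -81.54, 186.73]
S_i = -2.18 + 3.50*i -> [-2.18, 1.32, 4.82, 8.32, 11.82]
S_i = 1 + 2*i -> [1, 3, 5, 7, 9]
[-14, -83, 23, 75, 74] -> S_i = Random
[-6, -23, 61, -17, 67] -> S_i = Random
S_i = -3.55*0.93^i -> [-3.55, -3.3, -3.07, -2.86, -2.66]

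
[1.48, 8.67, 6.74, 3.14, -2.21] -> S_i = Random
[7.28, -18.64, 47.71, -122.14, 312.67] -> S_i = 7.28*(-2.56)^i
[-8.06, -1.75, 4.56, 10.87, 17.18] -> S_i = -8.06 + 6.31*i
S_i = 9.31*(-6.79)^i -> [9.31, -63.21, 429.23, -2914.47, 19789.22]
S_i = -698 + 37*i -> [-698, -661, -624, -587, -550]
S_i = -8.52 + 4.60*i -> [-8.52, -3.92, 0.68, 5.28, 9.88]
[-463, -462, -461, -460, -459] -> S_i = -463 + 1*i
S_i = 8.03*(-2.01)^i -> [8.03, -16.14, 32.44, -65.21, 131.07]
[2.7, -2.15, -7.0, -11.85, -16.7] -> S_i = 2.70 + -4.85*i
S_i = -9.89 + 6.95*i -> [-9.89, -2.94, 4.01, 10.96, 17.91]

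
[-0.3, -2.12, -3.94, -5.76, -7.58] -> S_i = -0.30 + -1.82*i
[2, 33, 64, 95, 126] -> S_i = 2 + 31*i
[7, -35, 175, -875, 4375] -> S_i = 7*-5^i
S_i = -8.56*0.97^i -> [-8.56, -8.3, -8.05, -7.81, -7.58]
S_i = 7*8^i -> [7, 56, 448, 3584, 28672]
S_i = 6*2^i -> [6, 12, 24, 48, 96]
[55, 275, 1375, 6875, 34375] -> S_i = 55*5^i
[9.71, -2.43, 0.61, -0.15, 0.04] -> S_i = 9.71*(-0.25)^i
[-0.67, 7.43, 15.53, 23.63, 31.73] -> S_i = -0.67 + 8.10*i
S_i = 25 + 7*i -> [25, 32, 39, 46, 53]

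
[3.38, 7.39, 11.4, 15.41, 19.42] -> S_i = 3.38 + 4.01*i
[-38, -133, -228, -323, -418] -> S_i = -38 + -95*i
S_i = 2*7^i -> [2, 14, 98, 686, 4802]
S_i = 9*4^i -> [9, 36, 144, 576, 2304]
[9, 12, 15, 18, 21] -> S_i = 9 + 3*i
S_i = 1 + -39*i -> [1, -38, -77, -116, -155]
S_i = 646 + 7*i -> [646, 653, 660, 667, 674]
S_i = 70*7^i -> [70, 490, 3430, 24010, 168070]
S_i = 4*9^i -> [4, 36, 324, 2916, 26244]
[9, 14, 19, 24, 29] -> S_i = 9 + 5*i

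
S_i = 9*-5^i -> [9, -45, 225, -1125, 5625]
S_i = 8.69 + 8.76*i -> [8.69, 17.45, 26.21, 34.97, 43.73]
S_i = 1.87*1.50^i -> [1.87, 2.8, 4.21, 6.31, 9.47]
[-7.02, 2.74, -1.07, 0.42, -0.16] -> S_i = -7.02*(-0.39)^i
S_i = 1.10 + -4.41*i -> [1.1, -3.31, -7.72, -12.13, -16.54]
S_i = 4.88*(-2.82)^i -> [4.88, -13.76, 38.81, -109.44, 308.61]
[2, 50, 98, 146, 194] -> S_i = 2 + 48*i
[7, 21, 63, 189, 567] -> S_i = 7*3^i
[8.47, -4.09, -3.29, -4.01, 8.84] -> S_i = Random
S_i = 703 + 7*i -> [703, 710, 717, 724, 731]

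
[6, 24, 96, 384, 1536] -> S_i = 6*4^i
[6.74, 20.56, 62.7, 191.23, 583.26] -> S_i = 6.74*3.05^i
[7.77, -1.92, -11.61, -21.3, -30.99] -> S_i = 7.77 + -9.69*i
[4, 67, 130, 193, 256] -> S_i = 4 + 63*i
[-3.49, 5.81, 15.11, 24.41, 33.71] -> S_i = -3.49 + 9.30*i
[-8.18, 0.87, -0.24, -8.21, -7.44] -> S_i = Random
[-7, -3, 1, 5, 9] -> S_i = -7 + 4*i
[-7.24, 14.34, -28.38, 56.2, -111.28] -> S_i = -7.24*(-1.98)^i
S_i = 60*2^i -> [60, 120, 240, 480, 960]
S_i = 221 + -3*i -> [221, 218, 215, 212, 209]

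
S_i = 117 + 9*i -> [117, 126, 135, 144, 153]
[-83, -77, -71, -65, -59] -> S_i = -83 + 6*i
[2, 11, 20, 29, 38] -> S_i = 2 + 9*i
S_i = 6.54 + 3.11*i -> [6.54, 9.65, 12.76, 15.87, 18.98]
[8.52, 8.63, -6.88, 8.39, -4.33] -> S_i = Random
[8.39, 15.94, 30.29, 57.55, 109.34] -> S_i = 8.39*1.90^i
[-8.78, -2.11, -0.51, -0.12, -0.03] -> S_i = -8.78*0.24^i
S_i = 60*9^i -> [60, 540, 4860, 43740, 393660]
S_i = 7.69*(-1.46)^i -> [7.69, -11.23, 16.39, -23.93, 34.94]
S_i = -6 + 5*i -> [-6, -1, 4, 9, 14]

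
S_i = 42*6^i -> [42, 252, 1512, 9072, 54432]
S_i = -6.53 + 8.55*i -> [-6.53, 2.02, 10.57, 19.12, 27.67]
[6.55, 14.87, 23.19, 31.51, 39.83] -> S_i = 6.55 + 8.32*i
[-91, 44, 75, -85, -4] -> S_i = Random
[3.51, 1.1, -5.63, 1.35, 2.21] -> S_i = Random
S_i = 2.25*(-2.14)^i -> [2.25, -4.82, 10.3, -22.05, 47.19]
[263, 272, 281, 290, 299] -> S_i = 263 + 9*i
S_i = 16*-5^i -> [16, -80, 400, -2000, 10000]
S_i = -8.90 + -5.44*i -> [-8.9, -14.34, -19.78, -25.22, -30.66]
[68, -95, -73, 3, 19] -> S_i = Random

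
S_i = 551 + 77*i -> [551, 628, 705, 782, 859]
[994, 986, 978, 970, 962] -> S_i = 994 + -8*i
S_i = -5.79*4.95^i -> [-5.79, -28.66, -141.87, -702.25, -3476.16]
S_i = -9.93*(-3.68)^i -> [-9.93, 36.54, -134.48, 494.87, -1821.13]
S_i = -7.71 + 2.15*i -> [-7.71, -5.56, -3.41, -1.26, 0.89]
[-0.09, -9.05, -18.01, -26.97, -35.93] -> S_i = -0.09 + -8.96*i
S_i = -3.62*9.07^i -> [-3.62, -32.83, -297.8, -2701.04, -24498.4]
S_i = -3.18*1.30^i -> [-3.18, -4.13, -5.37, -6.99, -9.08]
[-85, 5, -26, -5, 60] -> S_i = Random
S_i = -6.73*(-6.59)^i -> [-6.73, 44.35, -292.27, 1926.07, -12692.78]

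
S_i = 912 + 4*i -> [912, 916, 920, 924, 928]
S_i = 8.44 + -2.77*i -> [8.44, 5.67, 2.9, 0.13, -2.64]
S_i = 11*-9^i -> [11, -99, 891, -8019, 72171]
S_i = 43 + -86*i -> [43, -43, -129, -215, -301]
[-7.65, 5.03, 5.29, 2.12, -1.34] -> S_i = Random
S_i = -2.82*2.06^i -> [-2.82, -5.81, -11.97, -24.65, -50.78]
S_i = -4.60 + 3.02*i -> [-4.6, -1.58, 1.44, 4.46, 7.48]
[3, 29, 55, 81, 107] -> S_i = 3 + 26*i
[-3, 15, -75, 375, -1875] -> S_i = -3*-5^i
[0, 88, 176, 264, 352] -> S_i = 0 + 88*i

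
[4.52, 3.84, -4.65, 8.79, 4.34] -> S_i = Random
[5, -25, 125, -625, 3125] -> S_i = 5*-5^i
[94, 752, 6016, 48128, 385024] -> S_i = 94*8^i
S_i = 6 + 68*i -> [6, 74, 142, 210, 278]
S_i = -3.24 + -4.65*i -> [-3.24, -7.89, -12.54, -17.19, -21.84]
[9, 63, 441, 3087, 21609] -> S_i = 9*7^i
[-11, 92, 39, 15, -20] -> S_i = Random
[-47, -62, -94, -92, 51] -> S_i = Random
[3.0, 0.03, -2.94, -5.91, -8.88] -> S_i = 3.00 + -2.97*i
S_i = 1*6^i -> [1, 6, 36, 216, 1296]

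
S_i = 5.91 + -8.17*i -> [5.91, -2.26, -10.43, -18.6, -26.77]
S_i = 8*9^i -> [8, 72, 648, 5832, 52488]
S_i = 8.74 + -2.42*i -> [8.74, 6.32, 3.9, 1.48, -0.94]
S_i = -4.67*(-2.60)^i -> [-4.67, 12.14, -31.57, 82.08, -213.41]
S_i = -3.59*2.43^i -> [-3.59, -8.72, -21.2, -51.51, -125.18]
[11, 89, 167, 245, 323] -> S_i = 11 + 78*i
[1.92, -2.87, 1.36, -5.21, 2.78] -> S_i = Random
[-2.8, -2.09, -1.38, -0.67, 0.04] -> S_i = -2.80 + 0.71*i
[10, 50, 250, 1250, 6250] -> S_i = 10*5^i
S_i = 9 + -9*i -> [9, 0, -9, -18, -27]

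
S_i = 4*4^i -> [4, 16, 64, 256, 1024]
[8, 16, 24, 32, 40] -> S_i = 8 + 8*i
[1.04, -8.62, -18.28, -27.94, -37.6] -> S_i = 1.04 + -9.66*i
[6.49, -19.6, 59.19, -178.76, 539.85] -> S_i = 6.49*(-3.02)^i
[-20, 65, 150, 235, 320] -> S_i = -20 + 85*i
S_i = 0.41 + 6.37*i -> [0.41, 6.78, 13.15, 19.52, 25.89]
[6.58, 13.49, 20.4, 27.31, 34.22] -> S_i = 6.58 + 6.91*i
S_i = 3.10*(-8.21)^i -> [3.1, -25.45, 208.95, -1715.5, 14084.27]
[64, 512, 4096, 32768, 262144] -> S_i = 64*8^i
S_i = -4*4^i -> [-4, -16, -64, -256, -1024]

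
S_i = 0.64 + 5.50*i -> [0.64, 6.14, 11.64, 17.14, 22.64]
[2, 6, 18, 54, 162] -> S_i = 2*3^i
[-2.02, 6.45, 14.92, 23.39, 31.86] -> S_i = -2.02 + 8.47*i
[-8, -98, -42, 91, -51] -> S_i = Random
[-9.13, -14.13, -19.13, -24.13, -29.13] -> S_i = -9.13 + -5.00*i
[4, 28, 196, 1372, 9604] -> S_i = 4*7^i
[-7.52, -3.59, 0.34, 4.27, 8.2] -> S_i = -7.52 + 3.93*i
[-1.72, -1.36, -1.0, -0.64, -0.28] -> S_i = -1.72 + 0.36*i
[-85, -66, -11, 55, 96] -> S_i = Random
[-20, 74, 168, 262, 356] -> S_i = -20 + 94*i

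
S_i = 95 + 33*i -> [95, 128, 161, 194, 227]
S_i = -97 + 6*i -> [-97, -91, -85, -79, -73]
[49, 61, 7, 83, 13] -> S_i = Random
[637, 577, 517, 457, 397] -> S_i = 637 + -60*i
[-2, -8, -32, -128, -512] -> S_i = -2*4^i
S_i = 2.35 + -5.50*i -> [2.35, -3.15, -8.65, -14.15, -19.65]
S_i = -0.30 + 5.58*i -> [-0.3, 5.28, 10.86, 16.44, 22.02]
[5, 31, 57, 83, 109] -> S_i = 5 + 26*i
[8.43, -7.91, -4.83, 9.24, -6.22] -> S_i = Random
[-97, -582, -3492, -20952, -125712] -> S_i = -97*6^i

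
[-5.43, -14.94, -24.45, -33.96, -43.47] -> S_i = -5.43 + -9.51*i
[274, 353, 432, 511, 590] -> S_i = 274 + 79*i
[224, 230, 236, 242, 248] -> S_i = 224 + 6*i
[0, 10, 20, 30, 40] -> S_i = 0 + 10*i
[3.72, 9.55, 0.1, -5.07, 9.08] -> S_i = Random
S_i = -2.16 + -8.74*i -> [-2.16, -10.9, -19.64, -28.38, -37.12]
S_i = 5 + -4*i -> [5, 1, -3, -7, -11]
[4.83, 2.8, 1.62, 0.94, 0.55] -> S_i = 4.83*0.58^i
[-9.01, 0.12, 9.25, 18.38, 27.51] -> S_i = -9.01 + 9.13*i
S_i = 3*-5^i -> [3, -15, 75, -375, 1875]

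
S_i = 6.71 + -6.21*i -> [6.71, 0.5, -5.71, -11.92, -18.13]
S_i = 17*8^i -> [17, 136, 1088, 8704, 69632]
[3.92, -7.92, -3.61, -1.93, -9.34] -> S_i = Random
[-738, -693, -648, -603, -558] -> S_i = -738 + 45*i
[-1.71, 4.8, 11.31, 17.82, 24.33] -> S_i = -1.71 + 6.51*i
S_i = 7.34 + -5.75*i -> [7.34, 1.59, -4.16, -9.91, -15.66]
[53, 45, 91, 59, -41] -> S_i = Random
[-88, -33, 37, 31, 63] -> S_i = Random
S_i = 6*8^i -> [6, 48, 384, 3072, 24576]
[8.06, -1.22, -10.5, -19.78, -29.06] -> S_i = 8.06 + -9.28*i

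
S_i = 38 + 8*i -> [38, 46, 54, 62, 70]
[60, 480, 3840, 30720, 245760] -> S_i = 60*8^i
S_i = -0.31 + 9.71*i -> [-0.31, 9.4, 19.11, 28.82, 38.53]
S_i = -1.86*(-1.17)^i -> [-1.86, 2.18, -2.55, 2.98, -3.49]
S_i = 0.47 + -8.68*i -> [0.47, -8.21, -16.89, -25.57, -34.25]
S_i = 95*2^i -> [95, 190, 380, 760, 1520]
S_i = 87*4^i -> [87, 348, 1392, 5568, 22272]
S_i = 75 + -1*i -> [75, 74, 73, 72, 71]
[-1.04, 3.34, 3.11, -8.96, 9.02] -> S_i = Random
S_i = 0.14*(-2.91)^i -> [0.14, -0.41, 1.19, -3.45, 10.04]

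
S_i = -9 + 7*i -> [-9, -2, 5, 12, 19]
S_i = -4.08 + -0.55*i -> [-4.08, -4.63, -5.18, -5.73, -6.28]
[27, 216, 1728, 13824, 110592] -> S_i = 27*8^i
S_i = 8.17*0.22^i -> [8.17, 1.8, 0.4, 0.09, 0.02]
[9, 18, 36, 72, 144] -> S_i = 9*2^i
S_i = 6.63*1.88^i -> [6.63, 12.46, 23.43, 44.05, 82.82]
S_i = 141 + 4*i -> [141, 145, 149, 153, 157]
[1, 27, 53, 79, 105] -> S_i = 1 + 26*i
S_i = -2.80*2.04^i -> [-2.8, -5.71, -11.65, -23.77, -48.49]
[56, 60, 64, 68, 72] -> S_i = 56 + 4*i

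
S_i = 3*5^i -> [3, 15, 75, 375, 1875]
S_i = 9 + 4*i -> [9, 13, 17, 21, 25]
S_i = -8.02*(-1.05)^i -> [-8.02, 8.42, -8.84, 9.28, -9.75]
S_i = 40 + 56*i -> [40, 96, 152, 208, 264]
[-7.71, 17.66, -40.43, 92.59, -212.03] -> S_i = -7.71*(-2.29)^i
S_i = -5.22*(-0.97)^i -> [-5.22, 5.06, -4.91, 4.76, -4.62]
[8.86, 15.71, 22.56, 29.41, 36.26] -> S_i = 8.86 + 6.85*i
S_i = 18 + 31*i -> [18, 49, 80, 111, 142]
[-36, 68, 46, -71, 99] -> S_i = Random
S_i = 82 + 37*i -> [82, 119, 156, 193, 230]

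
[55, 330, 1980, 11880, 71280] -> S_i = 55*6^i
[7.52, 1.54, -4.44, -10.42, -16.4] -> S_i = 7.52 + -5.98*i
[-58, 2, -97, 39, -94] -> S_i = Random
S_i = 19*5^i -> [19, 95, 475, 2375, 11875]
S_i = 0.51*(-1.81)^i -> [0.51, -0.92, 1.67, -3.02, 5.47]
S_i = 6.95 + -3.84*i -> [6.95, 3.11, -0.73, -4.57, -8.41]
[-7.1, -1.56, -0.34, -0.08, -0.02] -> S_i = -7.10*0.22^i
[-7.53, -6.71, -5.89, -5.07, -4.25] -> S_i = -7.53 + 0.82*i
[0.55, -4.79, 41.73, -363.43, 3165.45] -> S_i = 0.55*(-8.71)^i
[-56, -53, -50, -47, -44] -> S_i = -56 + 3*i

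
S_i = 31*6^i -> [31, 186, 1116, 6696, 40176]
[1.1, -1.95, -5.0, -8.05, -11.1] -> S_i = 1.10 + -3.05*i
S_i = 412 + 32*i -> [412, 444, 476, 508, 540]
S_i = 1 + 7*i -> [1, 8, 15, 22, 29]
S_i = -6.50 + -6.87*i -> [-6.5, -13.37, -20.24, -27.11, -33.98]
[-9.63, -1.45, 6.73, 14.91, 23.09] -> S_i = -9.63 + 8.18*i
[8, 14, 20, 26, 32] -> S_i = 8 + 6*i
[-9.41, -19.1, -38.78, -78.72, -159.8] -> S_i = -9.41*2.03^i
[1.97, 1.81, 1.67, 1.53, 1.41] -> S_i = 1.97*0.92^i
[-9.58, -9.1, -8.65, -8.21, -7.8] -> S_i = -9.58*0.95^i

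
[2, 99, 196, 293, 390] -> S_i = 2 + 97*i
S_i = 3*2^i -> [3, 6, 12, 24, 48]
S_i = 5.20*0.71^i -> [5.2, 3.69, 2.62, 1.86, 1.32]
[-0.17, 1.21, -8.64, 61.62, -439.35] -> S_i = -0.17*(-7.13)^i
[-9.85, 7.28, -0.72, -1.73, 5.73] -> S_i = Random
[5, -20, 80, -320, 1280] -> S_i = 5*-4^i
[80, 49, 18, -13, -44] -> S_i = 80 + -31*i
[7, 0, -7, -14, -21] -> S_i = 7 + -7*i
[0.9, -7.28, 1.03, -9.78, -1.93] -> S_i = Random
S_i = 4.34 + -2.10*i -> [4.34, 2.24, 0.14, -1.96, -4.06]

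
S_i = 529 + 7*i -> [529, 536, 543, 550, 557]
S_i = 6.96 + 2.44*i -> [6.96, 9.4, 11.84, 14.28, 16.72]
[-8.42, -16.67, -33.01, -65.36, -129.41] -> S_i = -8.42*1.98^i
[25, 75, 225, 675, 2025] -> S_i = 25*3^i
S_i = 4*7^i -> [4, 28, 196, 1372, 9604]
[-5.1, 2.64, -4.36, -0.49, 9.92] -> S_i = Random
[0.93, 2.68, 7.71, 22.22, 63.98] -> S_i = 0.93*2.88^i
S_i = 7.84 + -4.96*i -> [7.84, 2.88, -2.08, -7.04, -12.0]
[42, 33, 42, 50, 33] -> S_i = Random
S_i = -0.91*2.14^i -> [-0.91, -1.95, -4.17, -8.92, -19.09]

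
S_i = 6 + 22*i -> [6, 28, 50, 72, 94]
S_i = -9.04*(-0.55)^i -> [-9.04, 4.97, -2.73, 1.5, -0.83]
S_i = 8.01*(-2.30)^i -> [8.01, -18.42, 42.37, -97.46, 224.15]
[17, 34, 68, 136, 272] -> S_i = 17*2^i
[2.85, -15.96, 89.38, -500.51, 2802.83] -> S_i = 2.85*(-5.60)^i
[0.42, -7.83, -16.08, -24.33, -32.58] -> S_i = 0.42 + -8.25*i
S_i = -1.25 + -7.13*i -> [-1.25, -8.38, -15.51, -22.64, -29.77]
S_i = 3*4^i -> [3, 12, 48, 192, 768]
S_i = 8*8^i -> [8, 64, 512, 4096, 32768]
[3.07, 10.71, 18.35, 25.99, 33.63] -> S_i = 3.07 + 7.64*i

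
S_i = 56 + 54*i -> [56, 110, 164, 218, 272]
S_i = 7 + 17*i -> [7, 24, 41, 58, 75]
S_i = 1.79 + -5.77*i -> [1.79, -3.98, -9.75, -15.52, -21.29]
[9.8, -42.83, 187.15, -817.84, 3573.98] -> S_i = 9.80*(-4.37)^i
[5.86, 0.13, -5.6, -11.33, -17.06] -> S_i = 5.86 + -5.73*i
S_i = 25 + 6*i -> [25, 31, 37, 43, 49]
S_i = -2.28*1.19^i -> [-2.28, -2.71, -3.23, -3.84, -4.57]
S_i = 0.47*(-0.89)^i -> [0.47, -0.42, 0.37, -0.33, 0.29]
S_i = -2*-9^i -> [-2, 18, -162, 1458, -13122]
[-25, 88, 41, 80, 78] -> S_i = Random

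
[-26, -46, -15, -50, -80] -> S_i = Random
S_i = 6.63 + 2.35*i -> [6.63, 8.98, 11.33, 13.68, 16.03]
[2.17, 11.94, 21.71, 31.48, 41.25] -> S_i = 2.17 + 9.77*i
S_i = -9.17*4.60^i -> [-9.17, -42.18, -194.04, -892.57, -4105.83]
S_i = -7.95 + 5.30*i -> [-7.95, -2.65, 2.65, 7.95, 13.25]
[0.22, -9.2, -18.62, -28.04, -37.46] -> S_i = 0.22 + -9.42*i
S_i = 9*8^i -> [9, 72, 576, 4608, 36864]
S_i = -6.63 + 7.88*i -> [-6.63, 1.25, 9.13, 17.01, 24.89]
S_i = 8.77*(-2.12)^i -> [8.77, -18.59, 39.42, -83.56, 177.15]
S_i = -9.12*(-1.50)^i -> [-9.12, 13.68, -20.52, 30.78, -46.17]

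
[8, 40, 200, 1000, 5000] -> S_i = 8*5^i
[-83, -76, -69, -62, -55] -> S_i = -83 + 7*i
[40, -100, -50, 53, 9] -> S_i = Random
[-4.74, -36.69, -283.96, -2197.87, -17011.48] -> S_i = -4.74*7.74^i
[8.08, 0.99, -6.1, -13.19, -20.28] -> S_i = 8.08 + -7.09*i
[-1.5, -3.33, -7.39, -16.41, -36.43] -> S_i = -1.50*2.22^i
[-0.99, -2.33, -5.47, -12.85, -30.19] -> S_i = -0.99*2.35^i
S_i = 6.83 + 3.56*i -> [6.83, 10.39, 13.95, 17.51, 21.07]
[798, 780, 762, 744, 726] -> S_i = 798 + -18*i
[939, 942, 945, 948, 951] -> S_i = 939 + 3*i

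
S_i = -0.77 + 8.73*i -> [-0.77, 7.96, 16.69, 25.42, 34.15]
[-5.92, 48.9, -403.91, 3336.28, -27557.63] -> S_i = -5.92*(-8.26)^i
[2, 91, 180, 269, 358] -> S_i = 2 + 89*i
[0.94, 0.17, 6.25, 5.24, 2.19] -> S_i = Random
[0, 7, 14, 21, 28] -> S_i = 0 + 7*i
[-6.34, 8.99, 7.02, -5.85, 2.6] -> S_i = Random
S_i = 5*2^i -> [5, 10, 20, 40, 80]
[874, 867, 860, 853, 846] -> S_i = 874 + -7*i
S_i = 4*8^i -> [4, 32, 256, 2048, 16384]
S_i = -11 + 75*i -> [-11, 64, 139, 214, 289]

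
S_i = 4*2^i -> [4, 8, 16, 32, 64]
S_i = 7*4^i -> [7, 28, 112, 448, 1792]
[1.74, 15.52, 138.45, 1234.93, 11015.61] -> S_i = 1.74*8.92^i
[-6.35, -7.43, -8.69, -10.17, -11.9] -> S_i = -6.35*1.17^i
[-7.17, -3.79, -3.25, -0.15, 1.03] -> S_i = Random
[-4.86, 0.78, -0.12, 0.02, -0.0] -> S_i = -4.86*(-0.16)^i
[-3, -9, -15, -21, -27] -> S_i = -3 + -6*i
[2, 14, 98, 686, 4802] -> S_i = 2*7^i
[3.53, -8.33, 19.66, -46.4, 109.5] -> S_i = 3.53*(-2.36)^i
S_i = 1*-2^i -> [1, -2, 4, -8, 16]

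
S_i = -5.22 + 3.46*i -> [-5.22, -1.76, 1.7, 5.16, 8.62]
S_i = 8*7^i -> [8, 56, 392, 2744, 19208]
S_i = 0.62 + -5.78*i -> [0.62, -5.16, -10.94, -16.72, -22.5]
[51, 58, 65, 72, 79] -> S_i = 51 + 7*i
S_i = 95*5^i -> [95, 475, 2375, 11875, 59375]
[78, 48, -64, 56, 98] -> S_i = Random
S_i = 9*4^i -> [9, 36, 144, 576, 2304]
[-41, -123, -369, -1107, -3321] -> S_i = -41*3^i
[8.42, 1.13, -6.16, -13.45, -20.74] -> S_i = 8.42 + -7.29*i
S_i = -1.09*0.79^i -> [-1.09, -0.86, -0.68, -0.54, -0.42]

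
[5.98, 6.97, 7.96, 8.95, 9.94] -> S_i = 5.98 + 0.99*i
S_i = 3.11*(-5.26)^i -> [3.11, -16.36, 86.05, -452.6, 2380.69]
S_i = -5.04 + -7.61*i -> [-5.04, -12.65, -20.26, -27.87, -35.48]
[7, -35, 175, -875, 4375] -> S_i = 7*-5^i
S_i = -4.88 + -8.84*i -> [-4.88, -13.72, -22.56, -31.4, -40.24]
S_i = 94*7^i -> [94, 658, 4606, 32242, 225694]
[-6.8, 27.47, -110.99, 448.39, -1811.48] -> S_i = -6.80*(-4.04)^i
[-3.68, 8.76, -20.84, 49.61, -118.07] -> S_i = -3.68*(-2.38)^i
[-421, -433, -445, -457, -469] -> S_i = -421 + -12*i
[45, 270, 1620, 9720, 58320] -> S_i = 45*6^i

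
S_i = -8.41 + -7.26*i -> [-8.41, -15.67, -22.93, -30.19, -37.45]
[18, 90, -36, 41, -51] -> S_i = Random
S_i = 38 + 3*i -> [38, 41, 44, 47, 50]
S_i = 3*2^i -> [3, 6, 12, 24, 48]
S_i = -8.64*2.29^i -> [-8.64, -19.79, -45.31, -103.76, -237.61]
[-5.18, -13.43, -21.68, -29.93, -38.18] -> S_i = -5.18 + -8.25*i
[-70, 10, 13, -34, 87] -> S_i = Random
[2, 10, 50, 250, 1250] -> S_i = 2*5^i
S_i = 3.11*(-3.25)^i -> [3.11, -10.11, 32.85, -106.76, 346.97]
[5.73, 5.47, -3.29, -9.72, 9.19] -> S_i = Random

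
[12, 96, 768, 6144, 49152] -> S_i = 12*8^i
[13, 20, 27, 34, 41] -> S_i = 13 + 7*i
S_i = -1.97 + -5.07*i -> [-1.97, -7.04, -12.11, -17.18, -22.25]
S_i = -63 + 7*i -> [-63, -56, -49, -42, -35]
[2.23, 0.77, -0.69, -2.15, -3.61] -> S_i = 2.23 + -1.46*i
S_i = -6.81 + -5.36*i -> [-6.81, -12.17, -17.53, -22.89, -28.25]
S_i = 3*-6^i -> [3, -18, 108, -648, 3888]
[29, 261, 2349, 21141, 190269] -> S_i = 29*9^i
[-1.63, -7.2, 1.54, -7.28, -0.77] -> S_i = Random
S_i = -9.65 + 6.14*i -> [-9.65, -3.51, 2.63, 8.77, 14.91]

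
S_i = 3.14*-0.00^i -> [3.14, -0.0, 0.0, -0.0, 0.0]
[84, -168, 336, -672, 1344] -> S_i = 84*-2^i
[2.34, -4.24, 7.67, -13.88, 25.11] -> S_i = 2.34*(-1.81)^i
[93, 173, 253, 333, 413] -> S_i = 93 + 80*i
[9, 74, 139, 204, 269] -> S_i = 9 + 65*i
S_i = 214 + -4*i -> [214, 210, 206, 202, 198]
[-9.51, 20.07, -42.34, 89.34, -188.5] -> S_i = -9.51*(-2.11)^i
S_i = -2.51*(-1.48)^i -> [-2.51, 3.71, -5.5, 8.14, -12.04]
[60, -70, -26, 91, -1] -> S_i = Random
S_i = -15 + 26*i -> [-15, 11, 37, 63, 89]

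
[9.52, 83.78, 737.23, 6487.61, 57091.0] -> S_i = 9.52*8.80^i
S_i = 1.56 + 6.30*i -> [1.56, 7.86, 14.16, 20.46, 26.76]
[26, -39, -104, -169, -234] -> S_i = 26 + -65*i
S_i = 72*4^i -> [72, 288, 1152, 4608, 18432]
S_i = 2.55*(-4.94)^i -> [2.55, -12.6, 62.23, -307.41, 1518.62]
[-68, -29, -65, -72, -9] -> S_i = Random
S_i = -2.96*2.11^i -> [-2.96, -6.25, -13.18, -27.81, -58.67]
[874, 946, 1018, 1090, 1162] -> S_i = 874 + 72*i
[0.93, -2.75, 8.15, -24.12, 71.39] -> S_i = 0.93*(-2.96)^i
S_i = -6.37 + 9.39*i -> [-6.37, 3.02, 12.41, 21.8, 31.19]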